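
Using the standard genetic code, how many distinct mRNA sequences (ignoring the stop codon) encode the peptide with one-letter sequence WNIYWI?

Trp: 1 codon.
Asn: 2 codons.
Ile: 3 codons.
Tyr: 2 codons.
Trp: 1 codon.
Ile: 3 codons.
1 × 2 × 3 × 2 × 1 × 3 = 36.

36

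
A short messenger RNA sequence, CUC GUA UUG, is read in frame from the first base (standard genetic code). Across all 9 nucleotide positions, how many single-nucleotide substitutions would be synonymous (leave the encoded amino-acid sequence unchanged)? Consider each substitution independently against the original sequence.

Codon 1 (CUC, Leu): 3 synonymous substitutions.
Codon 2 (GUA, Val): 3 synonymous substitutions.
Codon 3 (UUG, Leu): 2 synonymous substitutions.
Total: 3 + 3 + 2 = 8.

8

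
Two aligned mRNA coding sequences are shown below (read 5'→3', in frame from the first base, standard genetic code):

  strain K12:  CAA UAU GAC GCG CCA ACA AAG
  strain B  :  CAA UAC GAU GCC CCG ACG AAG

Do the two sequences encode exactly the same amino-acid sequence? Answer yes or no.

Codon 1: CAA Gln / CAA Gln — identical.
Codon 2: UAU Tyr / UAC Tyr — synonymous.
Codon 3: GAC Asp / GAU Asp — synonymous.
Codon 4: GCG Ala / GCC Ala — synonymous.
Codon 5: CCA Pro / CCG Pro — synonymous.
Codon 6: ACA Thr / ACG Thr — synonymous.
Codon 7: AAG Lys / AAG Lys — identical.
Nonsynonymous differences: 0 → same protein.

yes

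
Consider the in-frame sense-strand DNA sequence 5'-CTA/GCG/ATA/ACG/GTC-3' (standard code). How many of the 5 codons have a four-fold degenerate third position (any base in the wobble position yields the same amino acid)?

4

Codon 1 CTA (Leu): third position 4-fold.
Codon 2 GCG (Ala): third position 4-fold.
Codon 3 ATA (Ile): third position 3-fold.
Codon 4 ACG (Thr): third position 4-fold.
Codon 5 GTC (Val): third position 4-fold.
Four-fold degenerate third positions: 4.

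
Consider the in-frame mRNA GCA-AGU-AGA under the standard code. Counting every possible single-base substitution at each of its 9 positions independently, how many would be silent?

6

Codon 1 (GCA, Ala): 3 synonymous substitutions.
Codon 2 (AGU, Ser): 1 synonymous substitution.
Codon 3 (AGA, Arg): 2 synonymous substitutions.
Total: 3 + 1 + 2 = 6.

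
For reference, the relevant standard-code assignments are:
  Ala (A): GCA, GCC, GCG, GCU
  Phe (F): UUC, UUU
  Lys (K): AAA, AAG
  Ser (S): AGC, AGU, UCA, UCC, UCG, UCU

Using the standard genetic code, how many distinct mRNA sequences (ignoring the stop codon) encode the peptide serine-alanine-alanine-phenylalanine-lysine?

384

Ser: 6 codons.
Ala: 4 codons.
Ala: 4 codons.
Phe: 2 codons.
Lys: 2 codons.
6 × 4 × 4 × 2 × 2 = 384.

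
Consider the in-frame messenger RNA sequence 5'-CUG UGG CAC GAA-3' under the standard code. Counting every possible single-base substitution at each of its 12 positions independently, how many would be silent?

Codon 1 (CUG, Leu): 4 synonymous substitutions.
Codon 2 (UGG, Trp): 0 synonymous substitutions.
Codon 3 (CAC, His): 1 synonymous substitution.
Codon 4 (GAA, Glu): 1 synonymous substitution.
Total: 4 + 0 + 1 + 1 = 6.

6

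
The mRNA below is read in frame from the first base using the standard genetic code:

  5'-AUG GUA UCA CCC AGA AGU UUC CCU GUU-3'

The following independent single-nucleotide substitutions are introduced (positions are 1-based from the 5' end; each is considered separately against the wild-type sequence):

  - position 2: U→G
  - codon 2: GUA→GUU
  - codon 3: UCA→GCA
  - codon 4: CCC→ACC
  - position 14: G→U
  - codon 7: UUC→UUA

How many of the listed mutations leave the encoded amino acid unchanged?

Codon 1: AUG (Met) → AGG (Arg) — missense.
Codon 2: GUA (Val) → GUU (Val) — synonymous.
Codon 3: UCA (Ser) → GCA (Ala) — missense.
Codon 4: CCC (Pro) → ACC (Thr) — missense.
Codon 5: AGA (Arg) → AUA (Ile) — missense.
Codon 7: UUC (Phe) → UUA (Leu) — missense.
Synonymous: 1 of 6.

1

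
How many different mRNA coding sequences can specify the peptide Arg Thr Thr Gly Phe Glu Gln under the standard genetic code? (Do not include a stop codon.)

Arg: 6 codons.
Thr: 4 codons.
Thr: 4 codons.
Gly: 4 codons.
Phe: 2 codons.
Glu: 2 codons.
Gln: 2 codons.
6 × 4 × 4 × 4 × 2 × 2 × 2 = 3072.

3072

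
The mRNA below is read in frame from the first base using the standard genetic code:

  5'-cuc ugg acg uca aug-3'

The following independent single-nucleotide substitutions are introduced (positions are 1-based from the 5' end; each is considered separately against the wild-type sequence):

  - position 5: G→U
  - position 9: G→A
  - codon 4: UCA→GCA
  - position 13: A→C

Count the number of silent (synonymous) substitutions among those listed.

Codon 2: UGG (Trp) → UUG (Leu) — missense.
Codon 3: ACG (Thr) → ACA (Thr) — synonymous.
Codon 4: UCA (Ser) → GCA (Ala) — missense.
Codon 5: AUG (Met) → CUG (Leu) — missense.
Synonymous: 1 of 4.

1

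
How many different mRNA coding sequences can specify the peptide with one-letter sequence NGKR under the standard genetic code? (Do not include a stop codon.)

Asn: 2 codons.
Gly: 4 codons.
Lys: 2 codons.
Arg: 6 codons.
2 × 4 × 2 × 6 = 96.

96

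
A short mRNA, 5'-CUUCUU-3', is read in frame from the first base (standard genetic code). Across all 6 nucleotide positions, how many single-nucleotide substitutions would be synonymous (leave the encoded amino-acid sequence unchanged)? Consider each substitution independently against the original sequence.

6

Codon 1 (CUU, Leu): 3 synonymous substitutions.
Codon 2 (CUU, Leu): 3 synonymous substitutions.
Total: 3 + 3 = 6.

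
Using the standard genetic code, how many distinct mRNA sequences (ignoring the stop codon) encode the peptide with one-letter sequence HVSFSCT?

His: 2 codons.
Val: 4 codons.
Ser: 6 codons.
Phe: 2 codons.
Ser: 6 codons.
Cys: 2 codons.
Thr: 4 codons.
2 × 4 × 6 × 2 × 6 × 2 × 4 = 4608.

4608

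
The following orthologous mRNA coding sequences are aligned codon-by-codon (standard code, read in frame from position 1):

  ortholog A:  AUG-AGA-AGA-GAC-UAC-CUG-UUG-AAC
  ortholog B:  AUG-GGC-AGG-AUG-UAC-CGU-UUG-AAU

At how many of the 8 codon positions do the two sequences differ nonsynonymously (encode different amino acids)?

3

Codon 1: AUG Met / AUG Met — identical.
Codon 2: AGA Arg / GGC Gly — nonsynonymous.
Codon 3: AGA Arg / AGG Arg — synonymous.
Codon 4: GAC Asp / AUG Met — nonsynonymous.
Codon 5: UAC Tyr / UAC Tyr — identical.
Codon 6: CUG Leu / CGU Arg — nonsynonymous.
Codon 7: UUG Leu / UUG Leu — identical.
Codon 8: AAC Asn / AAU Asn — synonymous.
Nonsynonymous differences: 3.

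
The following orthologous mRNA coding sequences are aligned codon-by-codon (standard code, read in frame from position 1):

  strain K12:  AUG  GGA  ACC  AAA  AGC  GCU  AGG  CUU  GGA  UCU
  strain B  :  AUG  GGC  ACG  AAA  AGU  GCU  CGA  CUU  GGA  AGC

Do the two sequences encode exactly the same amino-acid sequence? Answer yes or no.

Codon 1: AUG Met / AUG Met — identical.
Codon 2: GGA Gly / GGC Gly — synonymous.
Codon 3: ACC Thr / ACG Thr — synonymous.
Codon 4: AAA Lys / AAA Lys — identical.
Codon 5: AGC Ser / AGU Ser — synonymous.
Codon 6: GCU Ala / GCU Ala — identical.
Codon 7: AGG Arg / CGA Arg — synonymous.
Codon 8: CUU Leu / CUU Leu — identical.
Codon 9: GGA Gly / GGA Gly — identical.
Codon 10: UCU Ser / AGC Ser — synonymous.
Nonsynonymous differences: 0 → same protein.

yes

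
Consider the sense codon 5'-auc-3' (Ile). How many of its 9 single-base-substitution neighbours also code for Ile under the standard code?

Position 1: none → 0 synonymous.
Position 2: none → 0 synonymous.
Position 3: AUU, AUA → 2 synonymous.
Total: 0 + 0 + 2 = 2.

2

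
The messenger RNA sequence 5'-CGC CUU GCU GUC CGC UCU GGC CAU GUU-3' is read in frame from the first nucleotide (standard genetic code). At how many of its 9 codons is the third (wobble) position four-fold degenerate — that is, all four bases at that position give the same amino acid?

Codon 1 CGC (Arg): third position 4-fold.
Codon 2 CUU (Leu): third position 4-fold.
Codon 3 GCU (Ala): third position 4-fold.
Codon 4 GUC (Val): third position 4-fold.
Codon 5 CGC (Arg): third position 4-fold.
Codon 6 UCU (Ser): third position 4-fold.
Codon 7 GGC (Gly): third position 4-fold.
Codon 8 CAU (His): third position 2-fold.
Codon 9 GUU (Val): third position 4-fold.
Four-fold degenerate third positions: 8.

8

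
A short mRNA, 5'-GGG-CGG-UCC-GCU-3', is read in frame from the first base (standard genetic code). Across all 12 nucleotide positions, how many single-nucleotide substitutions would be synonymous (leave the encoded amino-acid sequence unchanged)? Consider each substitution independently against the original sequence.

13

Codon 1 (GGG, Gly): 3 synonymous substitutions.
Codon 2 (CGG, Arg): 4 synonymous substitutions.
Codon 3 (UCC, Ser): 3 synonymous substitutions.
Codon 4 (GCU, Ala): 3 synonymous substitutions.
Total: 3 + 4 + 3 + 3 = 13.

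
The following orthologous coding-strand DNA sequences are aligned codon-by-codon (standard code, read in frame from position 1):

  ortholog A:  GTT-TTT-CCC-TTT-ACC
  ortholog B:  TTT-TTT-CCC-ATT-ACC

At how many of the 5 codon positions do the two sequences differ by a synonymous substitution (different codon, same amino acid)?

Codon 1: GTT Val / TTT Phe — nonsynonymous.
Codon 2: TTT Phe / TTT Phe — identical.
Codon 3: CCC Pro / CCC Pro — identical.
Codon 4: TTT Phe / ATT Ile — nonsynonymous.
Codon 5: ACC Thr / ACC Thr — identical.
Synonymous differences: 0.

0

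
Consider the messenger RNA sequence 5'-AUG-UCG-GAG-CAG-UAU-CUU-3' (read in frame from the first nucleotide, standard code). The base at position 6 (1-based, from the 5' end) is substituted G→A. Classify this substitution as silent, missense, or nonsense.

Position 6 falls in codon 2: UCG → Ser.
After the substitution the codon is UCA → Ser.
Both encode Ser, so the change is synonymous.

silent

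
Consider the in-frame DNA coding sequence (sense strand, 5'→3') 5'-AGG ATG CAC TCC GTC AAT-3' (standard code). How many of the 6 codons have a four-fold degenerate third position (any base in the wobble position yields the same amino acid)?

2

Codon 1 AGG (Arg): third position 2-fold.
Codon 2 ATG (Met): third position 1-fold.
Codon 3 CAC (His): third position 2-fold.
Codon 4 TCC (Ser): third position 4-fold.
Codon 5 GTC (Val): third position 4-fold.
Codon 6 AAT (Asn): third position 2-fold.
Four-fold degenerate third positions: 2.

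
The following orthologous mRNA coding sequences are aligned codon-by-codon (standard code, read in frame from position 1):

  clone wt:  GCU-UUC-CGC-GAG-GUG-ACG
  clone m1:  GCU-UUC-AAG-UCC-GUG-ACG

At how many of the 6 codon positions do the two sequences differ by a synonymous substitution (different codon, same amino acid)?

Codon 1: GCU Ala / GCU Ala — identical.
Codon 2: UUC Phe / UUC Phe — identical.
Codon 3: CGC Arg / AAG Lys — nonsynonymous.
Codon 4: GAG Glu / UCC Ser — nonsynonymous.
Codon 5: GUG Val / GUG Val — identical.
Codon 6: ACG Thr / ACG Thr — identical.
Synonymous differences: 0.

0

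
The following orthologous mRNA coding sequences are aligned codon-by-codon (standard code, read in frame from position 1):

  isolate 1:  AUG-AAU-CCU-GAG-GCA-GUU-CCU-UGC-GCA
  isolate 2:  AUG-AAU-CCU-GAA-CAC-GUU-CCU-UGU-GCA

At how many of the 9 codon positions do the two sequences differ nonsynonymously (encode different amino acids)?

Codon 1: AUG Met / AUG Met — identical.
Codon 2: AAU Asn / AAU Asn — identical.
Codon 3: CCU Pro / CCU Pro — identical.
Codon 4: GAG Glu / GAA Glu — synonymous.
Codon 5: GCA Ala / CAC His — nonsynonymous.
Codon 6: GUU Val / GUU Val — identical.
Codon 7: CCU Pro / CCU Pro — identical.
Codon 8: UGC Cys / UGU Cys — synonymous.
Codon 9: GCA Ala / GCA Ala — identical.
Nonsynonymous differences: 1.

1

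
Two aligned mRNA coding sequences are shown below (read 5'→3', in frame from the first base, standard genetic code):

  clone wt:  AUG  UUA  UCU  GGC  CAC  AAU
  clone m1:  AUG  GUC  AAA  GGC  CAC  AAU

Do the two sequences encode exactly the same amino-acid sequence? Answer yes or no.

no

Codon 1: AUG Met / AUG Met — identical.
Codon 2: UUA Leu / GUC Val — nonsynonymous.
Codon 3: UCU Ser / AAA Lys — nonsynonymous.
Codon 4: GGC Gly / GGC Gly — identical.
Codon 5: CAC His / CAC His — identical.
Codon 6: AAU Asn / AAU Asn — identical.
Nonsynonymous differences: 2 → different protein.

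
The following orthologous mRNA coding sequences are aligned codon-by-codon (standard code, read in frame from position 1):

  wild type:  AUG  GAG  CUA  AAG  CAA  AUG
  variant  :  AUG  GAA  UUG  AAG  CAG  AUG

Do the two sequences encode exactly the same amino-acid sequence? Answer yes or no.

Codon 1: AUG Met / AUG Met — identical.
Codon 2: GAG Glu / GAA Glu — synonymous.
Codon 3: CUA Leu / UUG Leu — synonymous.
Codon 4: AAG Lys / AAG Lys — identical.
Codon 5: CAA Gln / CAG Gln — synonymous.
Codon 6: AUG Met / AUG Met — identical.
Nonsynonymous differences: 0 → same protein.

yes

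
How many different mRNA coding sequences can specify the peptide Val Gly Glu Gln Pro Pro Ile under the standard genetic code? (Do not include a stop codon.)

3072

Val: 4 codons.
Gly: 4 codons.
Glu: 2 codons.
Gln: 2 codons.
Pro: 4 codons.
Pro: 4 codons.
Ile: 3 codons.
4 × 4 × 2 × 2 × 4 × 4 × 3 = 3072.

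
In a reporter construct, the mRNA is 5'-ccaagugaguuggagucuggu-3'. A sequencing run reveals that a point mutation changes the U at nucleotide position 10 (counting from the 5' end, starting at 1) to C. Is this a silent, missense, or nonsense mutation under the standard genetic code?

Position 10 falls in codon 4: UUG → Leu.
After the substitution the codon is CUG → Leu.
Both encode Leu, so the change is synonymous.

silent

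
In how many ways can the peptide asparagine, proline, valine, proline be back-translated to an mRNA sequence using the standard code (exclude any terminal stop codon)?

Asn: 2 codons.
Pro: 4 codons.
Val: 4 codons.
Pro: 4 codons.
2 × 4 × 4 × 4 = 128.

128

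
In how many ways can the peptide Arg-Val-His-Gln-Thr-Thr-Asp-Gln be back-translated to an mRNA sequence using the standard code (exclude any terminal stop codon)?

Arg: 6 codons.
Val: 4 codons.
His: 2 codons.
Gln: 2 codons.
Thr: 4 codons.
Thr: 4 codons.
Asp: 2 codons.
Gln: 2 codons.
6 × 4 × 2 × 2 × 4 × 4 × 2 × 2 = 6144.

6144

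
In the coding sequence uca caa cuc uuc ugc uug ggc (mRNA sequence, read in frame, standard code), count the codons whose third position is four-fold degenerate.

3

Codon 1 UCA (Ser): third position 4-fold.
Codon 2 CAA (Gln): third position 2-fold.
Codon 3 CUC (Leu): third position 4-fold.
Codon 4 UUC (Phe): third position 2-fold.
Codon 5 UGC (Cys): third position 2-fold.
Codon 6 UUG (Leu): third position 2-fold.
Codon 7 GGC (Gly): third position 4-fold.
Four-fold degenerate third positions: 3.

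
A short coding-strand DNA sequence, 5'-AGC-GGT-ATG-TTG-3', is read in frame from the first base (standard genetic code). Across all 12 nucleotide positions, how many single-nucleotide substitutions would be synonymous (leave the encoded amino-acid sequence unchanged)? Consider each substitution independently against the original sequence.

Codon 1 (AGC, Ser): 1 synonymous substitution.
Codon 2 (GGT, Gly): 3 synonymous substitutions.
Codon 3 (ATG, Met): 0 synonymous substitutions.
Codon 4 (TTG, Leu): 2 synonymous substitutions.
Total: 1 + 3 + 0 + 2 = 6.

6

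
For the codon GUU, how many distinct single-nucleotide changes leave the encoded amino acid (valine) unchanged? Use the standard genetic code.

Position 1: none → 0 synonymous.
Position 2: none → 0 synonymous.
Position 3: GUC, GUA, GUG → 3 synonymous.
Total: 0 + 0 + 3 = 3.

3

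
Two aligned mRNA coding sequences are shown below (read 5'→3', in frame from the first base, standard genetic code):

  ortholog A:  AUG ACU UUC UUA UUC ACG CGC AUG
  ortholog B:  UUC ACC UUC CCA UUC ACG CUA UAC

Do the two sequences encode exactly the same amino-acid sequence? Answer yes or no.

Codon 1: AUG Met / UUC Phe — nonsynonymous.
Codon 2: ACU Thr / ACC Thr — synonymous.
Codon 3: UUC Phe / UUC Phe — identical.
Codon 4: UUA Leu / CCA Pro — nonsynonymous.
Codon 5: UUC Phe / UUC Phe — identical.
Codon 6: ACG Thr / ACG Thr — identical.
Codon 7: CGC Arg / CUA Leu — nonsynonymous.
Codon 8: AUG Met / UAC Tyr — nonsynonymous.
Nonsynonymous differences: 4 → different protein.

no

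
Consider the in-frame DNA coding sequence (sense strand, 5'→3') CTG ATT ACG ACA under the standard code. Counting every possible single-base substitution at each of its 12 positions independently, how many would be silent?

12

Codon 1 (CTG, Leu): 4 synonymous substitutions.
Codon 2 (ATT, Ile): 2 synonymous substitutions.
Codon 3 (ACG, Thr): 3 synonymous substitutions.
Codon 4 (ACA, Thr): 3 synonymous substitutions.
Total: 4 + 2 + 3 + 3 = 12.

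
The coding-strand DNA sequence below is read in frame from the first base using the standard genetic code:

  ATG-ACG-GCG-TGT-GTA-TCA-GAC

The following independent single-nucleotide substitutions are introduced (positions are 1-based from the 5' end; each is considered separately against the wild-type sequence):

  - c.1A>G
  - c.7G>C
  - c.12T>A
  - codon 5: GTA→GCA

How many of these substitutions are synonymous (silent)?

0

Codon 1: ATG (Met) → GTG (Val) — missense.
Codon 3: GCG (Ala) → CCG (Pro) — missense.
Codon 4: TGT (Cys) → TGA (Stop) — nonsense.
Codon 5: GTA (Val) → GCA (Ala) — missense.
Synonymous: 0 of 4.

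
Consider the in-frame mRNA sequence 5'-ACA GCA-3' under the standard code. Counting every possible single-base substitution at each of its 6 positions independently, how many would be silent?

Codon 1 (ACA, Thr): 3 synonymous substitutions.
Codon 2 (GCA, Ala): 3 synonymous substitutions.
Total: 3 + 3 = 6.

6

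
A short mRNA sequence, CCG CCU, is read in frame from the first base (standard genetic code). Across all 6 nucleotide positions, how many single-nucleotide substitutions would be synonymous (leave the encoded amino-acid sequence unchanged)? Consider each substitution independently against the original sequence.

Codon 1 (CCG, Pro): 3 synonymous substitutions.
Codon 2 (CCU, Pro): 3 synonymous substitutions.
Total: 3 + 3 = 6.

6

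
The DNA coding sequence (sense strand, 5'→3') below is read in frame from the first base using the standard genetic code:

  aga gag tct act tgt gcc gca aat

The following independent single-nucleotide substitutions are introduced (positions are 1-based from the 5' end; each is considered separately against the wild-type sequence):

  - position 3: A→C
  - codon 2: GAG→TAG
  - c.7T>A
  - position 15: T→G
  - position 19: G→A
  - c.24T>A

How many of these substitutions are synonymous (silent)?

Codon 1: AGA (Arg) → AGC (Ser) — missense.
Codon 2: GAG (Glu) → TAG (Stop) — nonsense.
Codon 3: TCT (Ser) → ACT (Thr) — missense.
Codon 5: TGT (Cys) → TGG (Trp) — missense.
Codon 7: GCA (Ala) → ACA (Thr) — missense.
Codon 8: AAT (Asn) → AAA (Lys) — missense.
Synonymous: 0 of 6.

0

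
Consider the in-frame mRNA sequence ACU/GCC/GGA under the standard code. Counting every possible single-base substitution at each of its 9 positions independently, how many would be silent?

9

Codon 1 (ACU, Thr): 3 synonymous substitutions.
Codon 2 (GCC, Ala): 3 synonymous substitutions.
Codon 3 (GGA, Gly): 3 synonymous substitutions.
Total: 3 + 3 + 3 = 9.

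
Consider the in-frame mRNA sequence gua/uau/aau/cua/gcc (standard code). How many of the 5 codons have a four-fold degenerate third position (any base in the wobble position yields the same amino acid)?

Codon 1 GUA (Val): third position 4-fold.
Codon 2 UAU (Tyr): third position 2-fold.
Codon 3 AAU (Asn): third position 2-fold.
Codon 4 CUA (Leu): third position 4-fold.
Codon 5 GCC (Ala): third position 4-fold.
Four-fold degenerate third positions: 3.

3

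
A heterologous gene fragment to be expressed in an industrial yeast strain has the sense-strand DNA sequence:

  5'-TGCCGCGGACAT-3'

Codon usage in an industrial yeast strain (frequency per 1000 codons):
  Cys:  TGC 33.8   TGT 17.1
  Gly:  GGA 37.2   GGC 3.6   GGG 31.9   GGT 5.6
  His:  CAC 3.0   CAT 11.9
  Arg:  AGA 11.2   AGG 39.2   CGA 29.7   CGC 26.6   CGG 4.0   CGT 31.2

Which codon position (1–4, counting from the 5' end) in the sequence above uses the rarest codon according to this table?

Codon 1 TGC (Cys): 33.8 per 1000.
Codon 2 CGC (Arg): 26.6 per 1000.
Codon 3 GGA (Gly): 37.2 per 1000.
Codon 4 CAT (His): 11.9 per 1000.
Lowest frequency is 11.9 at codon 4.

4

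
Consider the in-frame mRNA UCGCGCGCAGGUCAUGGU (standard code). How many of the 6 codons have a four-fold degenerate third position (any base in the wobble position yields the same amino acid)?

5

Codon 1 UCG (Ser): third position 4-fold.
Codon 2 CGC (Arg): third position 4-fold.
Codon 3 GCA (Ala): third position 4-fold.
Codon 4 GGU (Gly): third position 4-fold.
Codon 5 CAU (His): third position 2-fold.
Codon 6 GGU (Gly): third position 4-fold.
Four-fold degenerate third positions: 5.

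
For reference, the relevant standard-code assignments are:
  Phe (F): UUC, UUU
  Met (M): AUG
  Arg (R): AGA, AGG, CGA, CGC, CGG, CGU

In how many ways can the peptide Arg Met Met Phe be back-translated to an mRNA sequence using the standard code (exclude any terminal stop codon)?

Arg: 6 codons.
Met: 1 codon.
Met: 1 codon.
Phe: 2 codons.
6 × 1 × 1 × 2 = 12.

12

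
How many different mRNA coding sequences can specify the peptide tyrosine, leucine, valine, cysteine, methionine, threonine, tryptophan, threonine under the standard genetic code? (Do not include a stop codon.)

Tyr: 2 codons.
Leu: 6 codons.
Val: 4 codons.
Cys: 2 codons.
Met: 1 codon.
Thr: 4 codons.
Trp: 1 codon.
Thr: 4 codons.
2 × 6 × 4 × 2 × 1 × 4 × 1 × 4 = 1536.

1536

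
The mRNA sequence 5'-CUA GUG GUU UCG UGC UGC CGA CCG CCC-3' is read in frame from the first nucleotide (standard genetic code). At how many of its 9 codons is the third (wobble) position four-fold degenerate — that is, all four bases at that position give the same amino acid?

Codon 1 CUA (Leu): third position 4-fold.
Codon 2 GUG (Val): third position 4-fold.
Codon 3 GUU (Val): third position 4-fold.
Codon 4 UCG (Ser): third position 4-fold.
Codon 5 UGC (Cys): third position 2-fold.
Codon 6 UGC (Cys): third position 2-fold.
Codon 7 CGA (Arg): third position 4-fold.
Codon 8 CCG (Pro): third position 4-fold.
Codon 9 CCC (Pro): third position 4-fold.
Four-fold degenerate third positions: 7.

7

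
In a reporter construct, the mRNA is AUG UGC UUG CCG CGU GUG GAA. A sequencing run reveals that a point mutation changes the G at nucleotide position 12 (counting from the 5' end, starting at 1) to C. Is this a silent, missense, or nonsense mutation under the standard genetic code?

silent

Position 12 falls in codon 4: CCG → Pro.
After the substitution the codon is CCC → Pro.
Both encode Pro, so the change is synonymous.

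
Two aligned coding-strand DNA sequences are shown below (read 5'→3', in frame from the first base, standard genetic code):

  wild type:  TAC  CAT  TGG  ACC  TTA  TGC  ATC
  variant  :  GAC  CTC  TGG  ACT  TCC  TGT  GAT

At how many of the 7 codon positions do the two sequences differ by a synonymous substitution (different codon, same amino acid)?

2

Codon 1: TAC Tyr / GAC Asp — nonsynonymous.
Codon 2: CAT His / CTC Leu — nonsynonymous.
Codon 3: TGG Trp / TGG Trp — identical.
Codon 4: ACC Thr / ACT Thr — synonymous.
Codon 5: TTA Leu / TCC Ser — nonsynonymous.
Codon 6: TGC Cys / TGT Cys — synonymous.
Codon 7: ATC Ile / GAT Asp — nonsynonymous.
Synonymous differences: 2.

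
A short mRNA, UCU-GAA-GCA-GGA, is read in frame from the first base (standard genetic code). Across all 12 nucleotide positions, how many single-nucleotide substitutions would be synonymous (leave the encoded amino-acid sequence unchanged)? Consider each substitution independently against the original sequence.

Codon 1 (UCU, Ser): 3 synonymous substitutions.
Codon 2 (GAA, Glu): 1 synonymous substitution.
Codon 3 (GCA, Ala): 3 synonymous substitutions.
Codon 4 (GGA, Gly): 3 synonymous substitutions.
Total: 3 + 1 + 3 + 3 = 10.

10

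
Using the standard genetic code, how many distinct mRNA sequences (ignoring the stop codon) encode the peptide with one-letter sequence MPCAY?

Met: 1 codon.
Pro: 4 codons.
Cys: 2 codons.
Ala: 4 codons.
Tyr: 2 codons.
1 × 4 × 2 × 4 × 2 = 64.

64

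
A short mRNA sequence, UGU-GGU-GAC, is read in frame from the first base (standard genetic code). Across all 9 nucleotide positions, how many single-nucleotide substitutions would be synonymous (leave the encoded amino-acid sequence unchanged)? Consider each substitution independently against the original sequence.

5

Codon 1 (UGU, Cys): 1 synonymous substitution.
Codon 2 (GGU, Gly): 3 synonymous substitutions.
Codon 3 (GAC, Asp): 1 synonymous substitution.
Total: 1 + 3 + 1 = 5.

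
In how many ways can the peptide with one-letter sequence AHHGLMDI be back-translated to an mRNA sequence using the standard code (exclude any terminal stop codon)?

2304

Ala: 4 codons.
His: 2 codons.
His: 2 codons.
Gly: 4 codons.
Leu: 6 codons.
Met: 1 codon.
Asp: 2 codons.
Ile: 3 codons.
4 × 2 × 2 × 4 × 6 × 1 × 2 × 3 = 2304.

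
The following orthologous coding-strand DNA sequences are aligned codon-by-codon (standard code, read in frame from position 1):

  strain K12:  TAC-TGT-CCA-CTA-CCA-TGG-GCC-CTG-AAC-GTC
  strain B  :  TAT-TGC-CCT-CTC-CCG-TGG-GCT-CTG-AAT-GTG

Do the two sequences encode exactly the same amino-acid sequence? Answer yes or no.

yes

Codon 1: TAC Tyr / TAT Tyr — synonymous.
Codon 2: TGT Cys / TGC Cys — synonymous.
Codon 3: CCA Pro / CCT Pro — synonymous.
Codon 4: CTA Leu / CTC Leu — synonymous.
Codon 5: CCA Pro / CCG Pro — synonymous.
Codon 6: TGG Trp / TGG Trp — identical.
Codon 7: GCC Ala / GCT Ala — synonymous.
Codon 8: CTG Leu / CTG Leu — identical.
Codon 9: AAC Asn / AAT Asn — synonymous.
Codon 10: GTC Val / GTG Val — synonymous.
Nonsynonymous differences: 0 → same protein.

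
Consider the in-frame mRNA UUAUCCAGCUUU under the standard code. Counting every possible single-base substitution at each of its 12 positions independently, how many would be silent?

Codon 1 (UUA, Leu): 2 synonymous substitutions.
Codon 2 (UCC, Ser): 3 synonymous substitutions.
Codon 3 (AGC, Ser): 1 synonymous substitution.
Codon 4 (UUU, Phe): 1 synonymous substitution.
Total: 2 + 3 + 1 + 1 = 7.

7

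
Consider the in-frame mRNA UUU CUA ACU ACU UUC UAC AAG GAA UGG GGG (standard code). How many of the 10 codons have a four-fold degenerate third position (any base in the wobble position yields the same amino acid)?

Codon 1 UUU (Phe): third position 2-fold.
Codon 2 CUA (Leu): third position 4-fold.
Codon 3 ACU (Thr): third position 4-fold.
Codon 4 ACU (Thr): third position 4-fold.
Codon 5 UUC (Phe): third position 2-fold.
Codon 6 UAC (Tyr): third position 2-fold.
Codon 7 AAG (Lys): third position 2-fold.
Codon 8 GAA (Glu): third position 2-fold.
Codon 9 UGG (Trp): third position 1-fold.
Codon 10 GGG (Gly): third position 4-fold.
Four-fold degenerate third positions: 4.

4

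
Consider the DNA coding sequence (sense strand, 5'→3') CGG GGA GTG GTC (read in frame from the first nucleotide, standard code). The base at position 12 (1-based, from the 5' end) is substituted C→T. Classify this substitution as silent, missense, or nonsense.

Position 12 falls in codon 4: GTC → Val.
After the substitution the codon is GTT → Val.
Both encode Val, so the change is synonymous.

silent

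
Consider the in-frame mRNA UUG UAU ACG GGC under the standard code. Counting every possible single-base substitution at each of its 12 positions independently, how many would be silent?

9

Codon 1 (UUG, Leu): 2 synonymous substitutions.
Codon 2 (UAU, Tyr): 1 synonymous substitution.
Codon 3 (ACG, Thr): 3 synonymous substitutions.
Codon 4 (GGC, Gly): 3 synonymous substitutions.
Total: 2 + 1 + 3 + 3 = 9.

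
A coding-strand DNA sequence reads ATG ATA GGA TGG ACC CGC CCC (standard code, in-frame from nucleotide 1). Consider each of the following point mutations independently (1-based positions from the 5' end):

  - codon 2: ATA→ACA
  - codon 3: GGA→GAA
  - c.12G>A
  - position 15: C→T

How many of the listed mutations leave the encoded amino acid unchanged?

1

Codon 2: ATA (Ile) → ACA (Thr) — missense.
Codon 3: GGA (Gly) → GAA (Glu) — missense.
Codon 4: TGG (Trp) → TGA (Stop) — nonsense.
Codon 5: ACC (Thr) → ACT (Thr) — synonymous.
Synonymous: 1 of 4.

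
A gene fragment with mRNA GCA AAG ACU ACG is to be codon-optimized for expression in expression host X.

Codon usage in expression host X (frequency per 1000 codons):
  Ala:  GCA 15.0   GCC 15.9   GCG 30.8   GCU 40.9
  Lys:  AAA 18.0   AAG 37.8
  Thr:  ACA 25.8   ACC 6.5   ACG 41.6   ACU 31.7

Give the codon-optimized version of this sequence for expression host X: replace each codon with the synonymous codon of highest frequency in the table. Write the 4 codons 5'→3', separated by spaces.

Codon 1 (Ala): best is GCU at 40.9.
Codon 2 (Lys): best is AAG at 37.8.
Codon 3 (Thr): best is ACG at 41.6.
Codon 4 (Thr): best is ACG at 41.6.

GCU AAG ACG ACG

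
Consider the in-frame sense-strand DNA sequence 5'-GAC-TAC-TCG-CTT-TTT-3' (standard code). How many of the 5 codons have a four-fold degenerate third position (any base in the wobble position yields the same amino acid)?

2

Codon 1 GAC (Asp): third position 2-fold.
Codon 2 TAC (Tyr): third position 2-fold.
Codon 3 TCG (Ser): third position 4-fold.
Codon 4 CTT (Leu): third position 4-fold.
Codon 5 TTT (Phe): third position 2-fold.
Four-fold degenerate third positions: 2.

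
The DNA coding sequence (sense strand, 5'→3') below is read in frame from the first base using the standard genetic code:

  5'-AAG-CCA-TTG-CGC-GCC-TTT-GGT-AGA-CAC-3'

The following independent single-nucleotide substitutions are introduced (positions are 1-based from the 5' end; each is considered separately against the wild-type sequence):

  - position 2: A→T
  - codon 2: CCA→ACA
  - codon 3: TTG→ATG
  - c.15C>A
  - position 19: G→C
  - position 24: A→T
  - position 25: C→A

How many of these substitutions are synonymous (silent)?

Codon 1: AAG (Lys) → ATG (Met) — missense.
Codon 2: CCA (Pro) → ACA (Thr) — missense.
Codon 3: TTG (Leu) → ATG (Met) — missense.
Codon 5: GCC (Ala) → GCA (Ala) — synonymous.
Codon 7: GGT (Gly) → CGT (Arg) — missense.
Codon 8: AGA (Arg) → AGT (Ser) — missense.
Codon 9: CAC (His) → AAC (Asn) — missense.
Synonymous: 1 of 7.

1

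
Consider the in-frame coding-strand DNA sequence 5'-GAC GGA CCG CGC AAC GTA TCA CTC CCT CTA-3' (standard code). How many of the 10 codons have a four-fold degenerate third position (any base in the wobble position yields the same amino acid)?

8

Codon 1 GAC (Asp): third position 2-fold.
Codon 2 GGA (Gly): third position 4-fold.
Codon 3 CCG (Pro): third position 4-fold.
Codon 4 CGC (Arg): third position 4-fold.
Codon 5 AAC (Asn): third position 2-fold.
Codon 6 GTA (Val): third position 4-fold.
Codon 7 TCA (Ser): third position 4-fold.
Codon 8 CTC (Leu): third position 4-fold.
Codon 9 CCT (Pro): third position 4-fold.
Codon 10 CTA (Leu): third position 4-fold.
Four-fold degenerate third positions: 8.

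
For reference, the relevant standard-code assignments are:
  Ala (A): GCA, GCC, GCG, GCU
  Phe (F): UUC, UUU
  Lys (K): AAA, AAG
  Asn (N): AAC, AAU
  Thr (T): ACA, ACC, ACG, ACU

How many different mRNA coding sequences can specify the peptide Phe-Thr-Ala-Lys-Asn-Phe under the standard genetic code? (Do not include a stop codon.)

256

Phe: 2 codons.
Thr: 4 codons.
Ala: 4 codons.
Lys: 2 codons.
Asn: 2 codons.
Phe: 2 codons.
2 × 4 × 4 × 2 × 2 × 2 = 256.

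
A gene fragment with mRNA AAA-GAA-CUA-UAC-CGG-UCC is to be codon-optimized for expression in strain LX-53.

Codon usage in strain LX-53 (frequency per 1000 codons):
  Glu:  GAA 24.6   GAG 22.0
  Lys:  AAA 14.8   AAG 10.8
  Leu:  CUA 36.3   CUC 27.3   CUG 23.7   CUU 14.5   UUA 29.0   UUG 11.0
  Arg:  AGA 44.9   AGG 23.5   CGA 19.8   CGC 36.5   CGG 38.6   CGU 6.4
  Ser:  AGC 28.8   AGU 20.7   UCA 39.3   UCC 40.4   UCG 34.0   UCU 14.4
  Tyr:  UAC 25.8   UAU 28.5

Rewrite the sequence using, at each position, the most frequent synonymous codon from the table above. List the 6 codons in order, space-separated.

AAA GAA CUA UAU AGA UCC

Codon 1 (Lys): best is AAA at 14.8.
Codon 2 (Glu): best is GAA at 24.6.
Codon 3 (Leu): best is CUA at 36.3.
Codon 4 (Tyr): best is UAU at 28.5.
Codon 5 (Arg): best is AGA at 44.9.
Codon 6 (Ser): best is UCC at 40.4.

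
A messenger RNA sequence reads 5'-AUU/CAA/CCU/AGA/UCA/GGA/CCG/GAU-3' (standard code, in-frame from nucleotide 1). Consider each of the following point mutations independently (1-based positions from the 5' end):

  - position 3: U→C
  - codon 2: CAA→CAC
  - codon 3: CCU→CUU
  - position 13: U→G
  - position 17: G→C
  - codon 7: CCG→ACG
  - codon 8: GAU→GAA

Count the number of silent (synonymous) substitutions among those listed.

Codon 1: AUU (Ile) → AUC (Ile) — synonymous.
Codon 2: CAA (Gln) → CAC (His) — missense.
Codon 3: CCU (Pro) → CUU (Leu) — missense.
Codon 5: UCA (Ser) → GCA (Ala) — missense.
Codon 6: GGA (Gly) → GCA (Ala) — missense.
Codon 7: CCG (Pro) → ACG (Thr) — missense.
Codon 8: GAU (Asp) → GAA (Glu) — missense.
Synonymous: 1 of 7.

1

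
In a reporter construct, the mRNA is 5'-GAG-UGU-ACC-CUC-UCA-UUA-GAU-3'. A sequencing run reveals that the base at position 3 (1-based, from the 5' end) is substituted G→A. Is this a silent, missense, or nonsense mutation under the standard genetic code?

Position 3 falls in codon 1: GAG → Glu.
After the substitution the codon is GAA → Glu.
Both encode Glu, so the change is synonymous.

silent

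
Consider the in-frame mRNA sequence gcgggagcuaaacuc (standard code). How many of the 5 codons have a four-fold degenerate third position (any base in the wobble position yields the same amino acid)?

4

Codon 1 GCG (Ala): third position 4-fold.
Codon 2 GGA (Gly): third position 4-fold.
Codon 3 GCU (Ala): third position 4-fold.
Codon 4 AAA (Lys): third position 2-fold.
Codon 5 CUC (Leu): third position 4-fold.
Four-fold degenerate third positions: 4.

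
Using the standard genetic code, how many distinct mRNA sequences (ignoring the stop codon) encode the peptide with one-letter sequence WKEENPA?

256

Trp: 1 codon.
Lys: 2 codons.
Glu: 2 codons.
Glu: 2 codons.
Asn: 2 codons.
Pro: 4 codons.
Ala: 4 codons.
1 × 2 × 2 × 2 × 2 × 4 × 4 = 256.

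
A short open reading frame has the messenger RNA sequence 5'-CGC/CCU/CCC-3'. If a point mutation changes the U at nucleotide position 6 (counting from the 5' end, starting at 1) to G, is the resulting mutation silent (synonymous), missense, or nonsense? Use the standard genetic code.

Position 6 falls in codon 2: CCU → Pro.
After the substitution the codon is CCG → Pro.
Both encode Pro, so the change is synonymous.

silent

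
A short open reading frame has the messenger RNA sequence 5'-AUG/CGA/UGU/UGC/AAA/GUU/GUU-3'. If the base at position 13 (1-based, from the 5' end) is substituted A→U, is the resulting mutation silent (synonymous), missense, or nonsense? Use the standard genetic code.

nonsense

Position 13 falls in codon 5: AAA → Lys.
After the substitution the codon is UAA → Stop.
The new codon is a stop codon, so this is a nonsense mutation.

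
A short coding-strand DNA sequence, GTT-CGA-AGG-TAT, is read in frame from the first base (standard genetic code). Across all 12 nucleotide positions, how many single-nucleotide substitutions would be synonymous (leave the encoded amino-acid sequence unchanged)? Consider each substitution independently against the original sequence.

10

Codon 1 (GTT, Val): 3 synonymous substitutions.
Codon 2 (CGA, Arg): 4 synonymous substitutions.
Codon 3 (AGG, Arg): 2 synonymous substitutions.
Codon 4 (TAT, Tyr): 1 synonymous substitution.
Total: 3 + 4 + 2 + 1 = 10.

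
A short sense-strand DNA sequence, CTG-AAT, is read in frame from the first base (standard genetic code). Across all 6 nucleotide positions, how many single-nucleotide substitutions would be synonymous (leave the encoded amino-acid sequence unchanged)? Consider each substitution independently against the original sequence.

5

Codon 1 (CTG, Leu): 4 synonymous substitutions.
Codon 2 (AAT, Asn): 1 synonymous substitution.
Total: 4 + 1 = 5.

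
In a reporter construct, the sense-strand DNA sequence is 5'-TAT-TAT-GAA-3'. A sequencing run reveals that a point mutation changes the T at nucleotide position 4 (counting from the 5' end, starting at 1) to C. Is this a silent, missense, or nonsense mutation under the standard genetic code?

missense

Position 4 falls in codon 2: TAT → Tyr.
After the substitution the codon is CAT → His.
Tyr ≠ His, so this is a missense mutation.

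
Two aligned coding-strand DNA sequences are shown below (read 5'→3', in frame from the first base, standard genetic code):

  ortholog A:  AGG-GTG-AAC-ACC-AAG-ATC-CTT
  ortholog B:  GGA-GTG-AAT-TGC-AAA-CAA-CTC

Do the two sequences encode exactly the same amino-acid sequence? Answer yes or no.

no

Codon 1: AGG Arg / GGA Gly — nonsynonymous.
Codon 2: GTG Val / GTG Val — identical.
Codon 3: AAC Asn / AAT Asn — synonymous.
Codon 4: ACC Thr / TGC Cys — nonsynonymous.
Codon 5: AAG Lys / AAA Lys — synonymous.
Codon 6: ATC Ile / CAA Gln — nonsynonymous.
Codon 7: CTT Leu / CTC Leu — synonymous.
Nonsynonymous differences: 3 → different protein.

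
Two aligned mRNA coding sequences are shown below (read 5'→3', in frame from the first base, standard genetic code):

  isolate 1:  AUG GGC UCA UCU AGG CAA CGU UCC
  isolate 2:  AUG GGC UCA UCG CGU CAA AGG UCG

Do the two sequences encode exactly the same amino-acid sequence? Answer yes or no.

Codon 1: AUG Met / AUG Met — identical.
Codon 2: GGC Gly / GGC Gly — identical.
Codon 3: UCA Ser / UCA Ser — identical.
Codon 4: UCU Ser / UCG Ser — synonymous.
Codon 5: AGG Arg / CGU Arg — synonymous.
Codon 6: CAA Gln / CAA Gln — identical.
Codon 7: CGU Arg / AGG Arg — synonymous.
Codon 8: UCC Ser / UCG Ser — synonymous.
Nonsynonymous differences: 0 → same protein.

yes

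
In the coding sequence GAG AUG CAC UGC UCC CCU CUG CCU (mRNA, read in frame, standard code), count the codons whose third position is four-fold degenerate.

4

Codon 1 GAG (Glu): third position 2-fold.
Codon 2 AUG (Met): third position 1-fold.
Codon 3 CAC (His): third position 2-fold.
Codon 4 UGC (Cys): third position 2-fold.
Codon 5 UCC (Ser): third position 4-fold.
Codon 6 CCU (Pro): third position 4-fold.
Codon 7 CUG (Leu): third position 4-fold.
Codon 8 CCU (Pro): third position 4-fold.
Four-fold degenerate third positions: 4.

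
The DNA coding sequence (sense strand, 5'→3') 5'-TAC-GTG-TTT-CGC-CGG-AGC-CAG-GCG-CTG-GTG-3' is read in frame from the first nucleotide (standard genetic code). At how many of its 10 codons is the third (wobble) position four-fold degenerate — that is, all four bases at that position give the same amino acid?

6

Codon 1 TAC (Tyr): third position 2-fold.
Codon 2 GTG (Val): third position 4-fold.
Codon 3 TTT (Phe): third position 2-fold.
Codon 4 CGC (Arg): third position 4-fold.
Codon 5 CGG (Arg): third position 4-fold.
Codon 6 AGC (Ser): third position 2-fold.
Codon 7 CAG (Gln): third position 2-fold.
Codon 8 GCG (Ala): third position 4-fold.
Codon 9 CTG (Leu): third position 4-fold.
Codon 10 GTG (Val): third position 4-fold.
Four-fold degenerate third positions: 6.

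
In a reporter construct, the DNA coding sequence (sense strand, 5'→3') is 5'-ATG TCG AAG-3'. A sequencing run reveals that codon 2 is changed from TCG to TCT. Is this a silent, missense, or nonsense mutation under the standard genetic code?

Position 6 falls in codon 2: TCG → Ser.
After the substitution the codon is TCT → Ser.
Both encode Ser, so the change is synonymous.

silent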